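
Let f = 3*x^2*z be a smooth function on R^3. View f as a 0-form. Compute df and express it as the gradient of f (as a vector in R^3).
df = (6*x*z) dx + (0) dy + (3*x^2) dz; grad f = (6*x*z, 0, 3*x^2)

For a 0-form f, d f = (∂f/∂x) dx + (∂f/∂y) dy + (∂f/∂z) dz. The components of the vector representation are exactly the entries of grad f in Cartesian coordinates:
  ∂f/∂x = 6*x*z
  ∂f/∂y = 0
  ∂f/∂z = 3*x^2.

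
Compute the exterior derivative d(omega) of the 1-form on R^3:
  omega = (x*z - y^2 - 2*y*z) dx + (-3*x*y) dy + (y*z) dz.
d(omega) = (-y + 2*z) dx ∧ dy + (-x + 2*y) dx ∧ dz + (z) dy ∧ dz

For a 1-form omega = sum_i f_i dx_i, the exterior derivative is
  d(omega) = sum_{i < j} (∂f_j/∂x_i - ∂f_i/∂x_j) dx_i ∧ dx_j.
  coefficient of dx ∧ dy: ∂f_2/∂x - ∂f_1/∂y = ∂(-3*x*y)/∂x - ∂(x*z - y^2 - 2*y*z)/∂y = -y + 2*z
  coefficient of dx ∧ dz: ∂f_3/∂x - ∂f_1/∂z = ∂(y*z)/∂x - ∂(x*z - y^2 - 2*y*z)/∂z = -x + 2*y
  coefficient of dy ∧ dz: ∂f_3/∂y - ∂f_2/∂z = ∂(y*z)/∂y - ∂(-3*x*y)/∂z = z
Assembling: d(omega) = (-y + 2*z) dx ∧ dy + (-x + 2*y) dx ∧ dz + (z) dy ∧ dz.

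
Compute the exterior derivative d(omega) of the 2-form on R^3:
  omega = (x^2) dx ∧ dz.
d(omega) = 0

For a 2-form omega = sum_{i<j} g_{ij} dx_i ∧ dx_j, the exterior derivative is
  d(omega) = sum_{i<j} d(g_{ij}) ∧ dx_i ∧ dx_j = sum_{i<j, k} (∂g_{ij}/∂x_k) dx_k ∧ dx_i ∧ dx_j.
Expand each term, using dx_k ∧ dx_i ∧ dx_j = sgn(permutation) dx_{(a)} ∧ dx_{(b)} ∧ dx_{(c)} with (a < b < c) sorted:

Collecting like 3-forms: d(omega) = 0.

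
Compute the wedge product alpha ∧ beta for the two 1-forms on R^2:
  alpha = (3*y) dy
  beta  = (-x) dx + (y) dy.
alpha ∧ beta = (3*x*y) dx ∧ dy

Distribute the wedge, using dx_i ∧ dx_j = -dx_j ∧ dx_i and dx_i ∧ dx_i = 0. For each pair (i, j) with i < j, the coefficient of dx_i ∧ dx_j in alpha ∧ beta is (alpha_i * beta_j - alpha_j * beta_i). Collecting: alpha ∧ beta = (3*x*y) dx ∧ dy.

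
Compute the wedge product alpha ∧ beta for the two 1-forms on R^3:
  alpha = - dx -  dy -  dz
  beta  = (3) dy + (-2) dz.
alpha ∧ beta = (-3) dx ∧ dy + (2) dx ∧ dz + (5) dy ∧ dz

Distribute the wedge, using dx_i ∧ dx_j = -dx_j ∧ dx_i and dx_i ∧ dx_i = 0. For each pair (i, j) with i < j, the coefficient of dx_i ∧ dx_j in alpha ∧ beta is (alpha_i * beta_j - alpha_j * beta_i). Collecting: alpha ∧ beta = (-3) dx ∧ dy + (2) dx ∧ dz + (5) dy ∧ dz.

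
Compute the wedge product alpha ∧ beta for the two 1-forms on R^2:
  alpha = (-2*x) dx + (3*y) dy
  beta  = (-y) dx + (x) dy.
alpha ∧ beta = (-2*x^2 + 3*y^2) dx ∧ dy

Distribute the wedge, using dx_i ∧ dx_j = -dx_j ∧ dx_i and dx_i ∧ dx_i = 0. For each pair (i, j) with i < j, the coefficient of dx_i ∧ dx_j in alpha ∧ beta is (alpha_i * beta_j - alpha_j * beta_i). Collecting: alpha ∧ beta = (-2*x^2 + 3*y^2) dx ∧ dy.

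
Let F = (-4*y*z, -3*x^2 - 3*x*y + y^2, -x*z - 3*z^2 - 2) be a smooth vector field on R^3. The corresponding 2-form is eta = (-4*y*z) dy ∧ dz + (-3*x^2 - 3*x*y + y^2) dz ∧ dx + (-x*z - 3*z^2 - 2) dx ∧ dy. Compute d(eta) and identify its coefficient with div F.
d(eta) = (-4*x + 2*y - 6*z) dx ∧ dy ∧ dz; div F = -4*x + 2*y - 6*z

For a 2-form in R^3 of the form above, applying d gives a 3-form with coefficient ∂P/∂x + ∂Q/∂y + ∂R/∂z:
  ∂P/∂x = 0
  ∂Q/∂y = -3*x + 2*y
  ∂R/∂z = -x - 6*z
Sum = -4*x + 2*y - 6*z, which is exactly div F.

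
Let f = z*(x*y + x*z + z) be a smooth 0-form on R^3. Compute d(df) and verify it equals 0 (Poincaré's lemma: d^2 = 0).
d(df) = 0

Step 1: df = sum_i (∂f/∂x_i) dx_i = (z*(y + z)) dx + (x*z) dy + (x*y + 2*x*z + 2*z) dz.
Step 2: Apply d again. Using the 1-form formula, the coefficient of dx ∧ dy in d(df) is ∂^2 f/∂x ∂y - ∂^2 f/∂y ∂x = (z) - (z) = 0 (equality of mixed partials for smooth f).
Similarly for dx ∧ dz and dy ∧ dz — all coefficients vanish. So d(df) = 0.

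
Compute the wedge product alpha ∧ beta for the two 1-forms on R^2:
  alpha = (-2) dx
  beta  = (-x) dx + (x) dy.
alpha ∧ beta = (-2*x) dx ∧ dy

Distribute the wedge, using dx_i ∧ dx_j = -dx_j ∧ dx_i and dx_i ∧ dx_i = 0. For each pair (i, j) with i < j, the coefficient of dx_i ∧ dx_j in alpha ∧ beta is (alpha_i * beta_j - alpha_j * beta_i). Collecting: alpha ∧ beta = (-2*x) dx ∧ dy.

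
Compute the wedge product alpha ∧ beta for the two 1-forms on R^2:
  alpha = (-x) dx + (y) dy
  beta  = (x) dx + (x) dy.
alpha ∧ beta = (-x*(x + y)) dx ∧ dy

Distribute the wedge, using dx_i ∧ dx_j = -dx_j ∧ dx_i and dx_i ∧ dx_i = 0. For each pair (i, j) with i < j, the coefficient of dx_i ∧ dx_j in alpha ∧ beta is (alpha_i * beta_j - alpha_j * beta_i). Collecting: alpha ∧ beta = (-x*(x + y)) dx ∧ dy.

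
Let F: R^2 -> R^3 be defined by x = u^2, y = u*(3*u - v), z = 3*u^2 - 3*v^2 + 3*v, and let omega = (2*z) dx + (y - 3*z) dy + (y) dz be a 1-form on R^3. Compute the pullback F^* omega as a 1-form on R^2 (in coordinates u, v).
F^* omega = (-6*u^3 - 6*u^2*v + 43*u*v^2 - 42*u*v - 9*v^3 + 9*v^2) du + (u*(6*u^2 - 17*u*v + 9*u - 3*v^2 + 6*v)) dv

Using F^*(f dg) = (f ∘ F) d(g ∘ F), substitute each coordinate x_i by F_i(u, v) in f_i, and replace dx_i by d F_i = (∂F_i/∂u) du + (∂F_i/∂v) dv.
  For the x component: f_1(F) = 6*u^2 - 6*v^2 + 6*v; d F_1 = (2*u) du + (0) dv
  For the y component: f_2(F) = -6*u^2 - u*v + 9*v^2 - 9*v; d F_2 = (6*u - v) du + (-u) dv
  For the z component: f_3(F) = u*(3*u - v); d F_3 = (6*u) du + (3 - 6*v) dv
Combining and collecting du, dv coefficients:
  coeff of du: -6*u^3 - 6*u^2*v + 43*u*v^2 - 42*u*v - 9*v^3 + 9*v^2
  coeff of dv: u*(6*u^2 - 17*u*v + 9*u - 3*v^2 + 6*v)
F^* omega = (-6*u^3 - 6*u^2*v + 43*u*v^2 - 42*u*v - 9*v^3 + 9*v^2) du + (u*(6*u^2 - 17*u*v + 9*u - 3*v^2 + 6*v)) dv.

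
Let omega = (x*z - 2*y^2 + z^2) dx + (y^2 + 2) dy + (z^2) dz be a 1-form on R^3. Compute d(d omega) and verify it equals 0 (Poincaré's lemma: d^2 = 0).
d(d omega) = 0

Step 1: d omega = sum_{i<j} (∂f_j/∂x_i - ∂f_i/∂x_j) dx_i ∧ dx_j:
  coeff of dx ∧ dy: 4*y
  coeff of dx ∧ dz: -x - 2*z
  coeff of dy ∧ dz: 0
Step 2: Apply d again to each 2-form coefficient. The only possible 3-form in R^3 is dx ∧ dy ∧ dz, with coefficient
  ∂(coeff of dy∧dz)/∂x - ∂(coeff of dx∧dz)/∂y + ∂(coeff of dx∧dy)/∂z
  = ∂/∂x (0) - ∂/∂y (-x - 2*z) + ∂/∂z (4*y).
Each of these terms simplifies to sums of mixed partials that cancel in pairs. The result is 0 (by equality of mixed partials for smooth functions — Schwarz / Clairaut).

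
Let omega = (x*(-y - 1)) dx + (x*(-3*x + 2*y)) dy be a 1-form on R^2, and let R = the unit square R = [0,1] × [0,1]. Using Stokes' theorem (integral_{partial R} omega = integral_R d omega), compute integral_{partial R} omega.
integral_(partial R) omega = -3/2

Stokes: integral_partial_R omega = integral_R d omega with d omega = (∂Q/∂x - ∂P/∂y) dx ∧ dy.
  ∂Q/∂x = -6*x + 2*y
  ∂P/∂y = -x
  integrand = ∂Q/∂x - ∂P/∂y = -5*x + 2*y.
Integrating over R: integral_0^1 integral_0^1 (-5*x + 2*y) dx dy = -3/2.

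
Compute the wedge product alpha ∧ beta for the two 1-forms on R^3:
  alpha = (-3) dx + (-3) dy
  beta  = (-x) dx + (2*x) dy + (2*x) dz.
alpha ∧ beta = (-9*x) dx ∧ dy + (-6*x) dx ∧ dz + (-6*x) dy ∧ dz

Distribute the wedge, using dx_i ∧ dx_j = -dx_j ∧ dx_i and dx_i ∧ dx_i = 0. For each pair (i, j) with i < j, the coefficient of dx_i ∧ dx_j in alpha ∧ beta is (alpha_i * beta_j - alpha_j * beta_i). Collecting: alpha ∧ beta = (-9*x) dx ∧ dy + (-6*x) dx ∧ dz + (-6*x) dy ∧ dz.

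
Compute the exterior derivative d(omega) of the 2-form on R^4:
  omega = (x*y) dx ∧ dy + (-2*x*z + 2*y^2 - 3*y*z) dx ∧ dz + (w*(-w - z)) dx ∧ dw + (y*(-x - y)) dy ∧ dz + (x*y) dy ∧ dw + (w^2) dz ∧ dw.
d(omega) = (-5*y + 3*z) dx ∧ dy ∧ dz + (w) dx ∧ dz ∧ dw + (y) dx ∧ dy ∧ dw

For a 2-form omega = sum_{i<j} g_{ij} dx_i ∧ dx_j, the exterior derivative is
  d(omega) = sum_{i<j} d(g_{ij}) ∧ dx_i ∧ dx_j = sum_{i<j, k} (∂g_{ij}/∂x_k) dx_k ∧ dx_i ∧ dx_j.
Expand each term, using dx_k ∧ dx_i ∧ dx_j = sgn(permutation) dx_{(a)} ∧ dx_{(b)} ∧ dx_{(c)} with (a < b < c) sorted:
  d(-2*x*z + 2*y^2 - 3*y*z) includes (∂/∂y)(-2*x*z + 2*y^2 - 3*y*z) dy = (4*y - 3*z) dy, which multiplied by dx ∧ dz gives (-4*y + 3*z) dx ∧ dy ∧ dz
  d(w*(-w - z)) includes (∂/∂z)(w*(-w - z)) dz = (-w) dz, which multiplied by dx ∧ dw gives (w) dx ∧ dz ∧ dw
  d(y*(-x - y)) includes (∂/∂x)(y*(-x - y)) dx = (-y) dx, which multiplied by dy ∧ dz gives (-y) dx ∧ dy ∧ dz
  d(x*y) includes (∂/∂x)(x*y) dx = (y) dx, which multiplied by dy ∧ dw gives (y) dx ∧ dy ∧ dw
Collecting like 3-forms: d(omega) = (-5*y + 3*z) dx ∧ dy ∧ dz + (w) dx ∧ dz ∧ dw + (y) dx ∧ dy ∧ dw.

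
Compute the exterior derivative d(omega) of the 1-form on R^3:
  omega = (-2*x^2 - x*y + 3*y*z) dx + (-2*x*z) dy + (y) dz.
d(omega) = (x - 5*z) dx ∧ dy + (-3*y) dx ∧ dz + (2*x + 1) dy ∧ dz

For a 1-form omega = sum_i f_i dx_i, the exterior derivative is
  d(omega) = sum_{i < j} (∂f_j/∂x_i - ∂f_i/∂x_j) dx_i ∧ dx_j.
  coefficient of dx ∧ dy: ∂f_2/∂x - ∂f_1/∂y = ∂(-2*x*z)/∂x - ∂(-2*x^2 - x*y + 3*y*z)/∂y = x - 5*z
  coefficient of dx ∧ dz: ∂f_3/∂x - ∂f_1/∂z = ∂(y)/∂x - ∂(-2*x^2 - x*y + 3*y*z)/∂z = -3*y
  coefficient of dy ∧ dz: ∂f_3/∂y - ∂f_2/∂z = ∂(y)/∂y - ∂(-2*x*z)/∂z = 2*x + 1
Assembling: d(omega) = (x - 5*z) dx ∧ dy + (-3*y) dx ∧ dz + (2*x + 1) dy ∧ dz.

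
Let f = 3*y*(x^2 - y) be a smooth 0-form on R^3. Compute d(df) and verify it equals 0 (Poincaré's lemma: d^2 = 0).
d(df) = 0

Step 1: df = sum_i (∂f/∂x_i) dx_i = (6*x*y) dx + (3*x^2 - 6*y) dy + (0) dz.
Step 2: Apply d again. Using the 1-form formula, the coefficient of dx ∧ dy in d(df) is ∂^2 f/∂x ∂y - ∂^2 f/∂y ∂x = (6*x) - (6*x) = 0 (equality of mixed partials for smooth f).
Similarly for dx ∧ dz and dy ∧ dz — all coefficients vanish. So d(df) = 0.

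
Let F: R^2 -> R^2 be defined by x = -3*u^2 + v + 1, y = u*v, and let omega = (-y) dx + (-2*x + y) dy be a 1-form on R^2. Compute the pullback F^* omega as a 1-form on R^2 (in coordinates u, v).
F^* omega = (v*(12*u^2 + u*v - 2*v - 2)) du + (u*(6*u^2 + u*v - 3*v - 2)) dv

Using F^*(f dg) = (f ∘ F) d(g ∘ F), substitute each coordinate x_i by F_i(u, v) in f_i, and replace dx_i by d F_i = (∂F_i/∂u) du + (∂F_i/∂v) dv.
  For the x component: f_1(F) = -u*v; d F_1 = (-6*u) du + (1) dv
  For the y component: f_2(F) = 6*u^2 + u*v - 2*v - 2; d F_2 = (v) du + (u) dv
Combining and collecting du, dv coefficients:
  coeff of du: v*(12*u^2 + u*v - 2*v - 2)
  coeff of dv: u*(6*u^2 + u*v - 3*v - 2)
F^* omega = (v*(12*u^2 + u*v - 2*v - 2)) du + (u*(6*u^2 + u*v - 3*v - 2)) dv.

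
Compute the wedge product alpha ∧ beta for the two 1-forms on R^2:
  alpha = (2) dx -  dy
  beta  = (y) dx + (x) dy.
alpha ∧ beta = (2*x + y) dx ∧ dy

Distribute the wedge, using dx_i ∧ dx_j = -dx_j ∧ dx_i and dx_i ∧ dx_i = 0. For each pair (i, j) with i < j, the coefficient of dx_i ∧ dx_j in alpha ∧ beta is (alpha_i * beta_j - alpha_j * beta_i). Collecting: alpha ∧ beta = (2*x + y) dx ∧ dy.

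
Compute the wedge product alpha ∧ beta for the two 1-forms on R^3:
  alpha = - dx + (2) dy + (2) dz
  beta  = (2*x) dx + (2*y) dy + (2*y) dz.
alpha ∧ beta = (-4*x - 2*y) dx ∧ dy + (-4*x - 2*y) dx ∧ dz

Distribute the wedge, using dx_i ∧ dx_j = -dx_j ∧ dx_i and dx_i ∧ dx_i = 0. For each pair (i, j) with i < j, the coefficient of dx_i ∧ dx_j in alpha ∧ beta is (alpha_i * beta_j - alpha_j * beta_i). Collecting: alpha ∧ beta = (-4*x - 2*y) dx ∧ dy + (-4*x - 2*y) dx ∧ dz.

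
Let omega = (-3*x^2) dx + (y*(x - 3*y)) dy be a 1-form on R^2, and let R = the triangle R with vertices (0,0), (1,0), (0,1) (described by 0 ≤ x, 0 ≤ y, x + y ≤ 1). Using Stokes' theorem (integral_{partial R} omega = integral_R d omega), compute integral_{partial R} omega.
integral_(partial R) omega = 1/6

Stokes: integral_partial_R omega = integral_R d omega with d omega = (∂Q/∂x - ∂P/∂y) dx ∧ dy.
  ∂Q/∂x = y
  ∂P/∂y = 0
  integrand = ∂Q/∂x - ∂P/∂y = y.
Integrating over R: integral_0^1 integral_0^{1-x} (y) dy dx = 1/6.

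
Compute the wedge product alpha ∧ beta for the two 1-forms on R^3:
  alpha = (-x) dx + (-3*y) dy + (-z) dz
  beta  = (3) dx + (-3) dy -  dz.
alpha ∧ beta = (3*x + 9*y) dx ∧ dy + (x + 3*z) dx ∧ dz + (3*y - 3*z) dy ∧ dz

Distribute the wedge, using dx_i ∧ dx_j = -dx_j ∧ dx_i and dx_i ∧ dx_i = 0. For each pair (i, j) with i < j, the coefficient of dx_i ∧ dx_j in alpha ∧ beta is (alpha_i * beta_j - alpha_j * beta_i). Collecting: alpha ∧ beta = (3*x + 9*y) dx ∧ dy + (x + 3*z) dx ∧ dz + (3*y - 3*z) dy ∧ dz.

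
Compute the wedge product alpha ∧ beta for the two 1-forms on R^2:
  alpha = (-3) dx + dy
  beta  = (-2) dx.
alpha ∧ beta = (2) dx ∧ dy

Distribute the wedge, using dx_i ∧ dx_j = -dx_j ∧ dx_i and dx_i ∧ dx_i = 0. For each pair (i, j) with i < j, the coefficient of dx_i ∧ dx_j in alpha ∧ beta is (alpha_i * beta_j - alpha_j * beta_i). Collecting: alpha ∧ beta = (2) dx ∧ dy.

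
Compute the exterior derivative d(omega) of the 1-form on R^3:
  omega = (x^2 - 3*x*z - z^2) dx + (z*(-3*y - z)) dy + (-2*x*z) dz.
d(omega) = (3*x) dx ∧ dz + (3*y + 2*z) dy ∧ dz

For a 1-form omega = sum_i f_i dx_i, the exterior derivative is
  d(omega) = sum_{i < j} (∂f_j/∂x_i - ∂f_i/∂x_j) dx_i ∧ dx_j.
  coefficient of dx ∧ dz: ∂f_3/∂x - ∂f_1/∂z = ∂(-2*x*z)/∂x - ∂(x^2 - 3*x*z - z^2)/∂z = 3*x
  coefficient of dy ∧ dz: ∂f_3/∂y - ∂f_2/∂z = ∂(-2*x*z)/∂y - ∂(z*(-3*y - z))/∂z = 3*y + 2*z
Assembling: d(omega) = (3*x) dx ∧ dz + (3*y + 2*z) dy ∧ dz.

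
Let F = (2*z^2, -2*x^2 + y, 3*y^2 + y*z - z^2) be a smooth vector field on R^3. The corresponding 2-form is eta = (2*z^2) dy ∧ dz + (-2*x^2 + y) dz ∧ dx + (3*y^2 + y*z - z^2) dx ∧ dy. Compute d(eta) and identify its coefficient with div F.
d(eta) = (y - 2*z + 1) dx ∧ dy ∧ dz; div F = y - 2*z + 1

For a 2-form in R^3 of the form above, applying d gives a 3-form with coefficient ∂P/∂x + ∂Q/∂y + ∂R/∂z:
  ∂P/∂x = 0
  ∂Q/∂y = 1
  ∂R/∂z = y - 2*z
Sum = y - 2*z + 1, which is exactly div F.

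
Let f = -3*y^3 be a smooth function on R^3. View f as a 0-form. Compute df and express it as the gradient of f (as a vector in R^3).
df = (0) dx + (-9*y^2) dy + (0) dz; grad f = (0, -9*y^2, 0)

For a 0-form f, d f = (∂f/∂x) dx + (∂f/∂y) dy + (∂f/∂z) dz. The components of the vector representation are exactly the entries of grad f in Cartesian coordinates:
  ∂f/∂x = 0
  ∂f/∂y = -9*y^2
  ∂f/∂z = 0.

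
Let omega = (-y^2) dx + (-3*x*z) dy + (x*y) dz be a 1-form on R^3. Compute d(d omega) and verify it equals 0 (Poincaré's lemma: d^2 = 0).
d(d omega) = 0

Step 1: d omega = sum_{i<j} (∂f_j/∂x_i - ∂f_i/∂x_j) dx_i ∧ dx_j:
  coeff of dx ∧ dy: 2*y - 3*z
  coeff of dx ∧ dz: y
  coeff of dy ∧ dz: 4*x
Step 2: Apply d again to each 2-form coefficient. The only possible 3-form in R^3 is dx ∧ dy ∧ dz, with coefficient
  ∂(coeff of dy∧dz)/∂x - ∂(coeff of dx∧dz)/∂y + ∂(coeff of dx∧dy)/∂z
  = ∂/∂x (4*x) - ∂/∂y (y) + ∂/∂z (2*y - 3*z).
Each of these terms simplifies to sums of mixed partials that cancel in pairs. The result is 0 (by equality of mixed partials for smooth functions — Schwarz / Clairaut).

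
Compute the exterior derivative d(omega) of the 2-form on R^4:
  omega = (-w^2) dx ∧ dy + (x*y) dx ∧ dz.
d(omega) = (-2*w) dx ∧ dy ∧ dw + (-x) dx ∧ dy ∧ dz

For a 2-form omega = sum_{i<j} g_{ij} dx_i ∧ dx_j, the exterior derivative is
  d(omega) = sum_{i<j} d(g_{ij}) ∧ dx_i ∧ dx_j = sum_{i<j, k} (∂g_{ij}/∂x_k) dx_k ∧ dx_i ∧ dx_j.
Expand each term, using dx_k ∧ dx_i ∧ dx_j = sgn(permutation) dx_{(a)} ∧ dx_{(b)} ∧ dx_{(c)} with (a < b < c) sorted:
  d(-w^2) includes (∂/∂w)(-w^2) dw = (-2*w) dw, which multiplied by dx ∧ dy gives (-2*w) dx ∧ dy ∧ dw
  d(x*y) includes (∂/∂y)(x*y) dy = (x) dy, which multiplied by dx ∧ dz gives (-x) dx ∧ dy ∧ dz
Collecting like 3-forms: d(omega) = (-2*w) dx ∧ dy ∧ dw + (-x) dx ∧ dy ∧ dz.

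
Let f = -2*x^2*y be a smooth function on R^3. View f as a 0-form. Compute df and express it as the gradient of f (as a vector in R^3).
df = (-4*x*y) dx + (-2*x^2) dy + (0) dz; grad f = (-4*x*y, -2*x^2, 0)

For a 0-form f, d f = (∂f/∂x) dx + (∂f/∂y) dy + (∂f/∂z) dz. The components of the vector representation are exactly the entries of grad f in Cartesian coordinates:
  ∂f/∂x = -4*x*y
  ∂f/∂y = -2*x^2
  ∂f/∂z = 0.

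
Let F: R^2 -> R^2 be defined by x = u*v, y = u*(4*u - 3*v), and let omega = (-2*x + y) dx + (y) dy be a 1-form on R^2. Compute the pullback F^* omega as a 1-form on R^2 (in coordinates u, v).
F^* omega = (4*u*(8*u^2 - 8*u*v + v^2)) du + (4*u^2*(-2*u + v)) dv

Using F^*(f dg) = (f ∘ F) d(g ∘ F), substitute each coordinate x_i by F_i(u, v) in f_i, and replace dx_i by d F_i = (∂F_i/∂u) du + (∂F_i/∂v) dv.
  For the x component: f_1(F) = u*(4*u - 5*v); d F_1 = (v) du + (u) dv
  For the y component: f_2(F) = u*(4*u - 3*v); d F_2 = (8*u - 3*v) du + (-3*u) dv
Combining and collecting du, dv coefficients:
  coeff of du: 4*u*(8*u^2 - 8*u*v + v^2)
  coeff of dv: 4*u^2*(-2*u + v)
F^* omega = (4*u*(8*u^2 - 8*u*v + v^2)) du + (4*u^2*(-2*u + v)) dv.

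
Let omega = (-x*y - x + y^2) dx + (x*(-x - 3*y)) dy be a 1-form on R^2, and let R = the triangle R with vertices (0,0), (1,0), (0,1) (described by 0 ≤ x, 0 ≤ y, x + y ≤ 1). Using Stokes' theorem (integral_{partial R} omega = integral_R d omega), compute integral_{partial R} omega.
integral_(partial R) omega = -1

Stokes: integral_partial_R omega = integral_R d omega with d omega = (∂Q/∂x - ∂P/∂y) dx ∧ dy.
  ∂Q/∂x = -2*x - 3*y
  ∂P/∂y = -x + 2*y
  integrand = ∂Q/∂x - ∂P/∂y = -x - 5*y.
Integrating over R: integral_0^1 integral_0^{1-x} (-x - 5*y) dy dx = -1.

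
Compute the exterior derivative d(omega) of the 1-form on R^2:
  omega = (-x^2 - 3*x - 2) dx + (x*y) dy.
d(omega) = (y) dx ∧ dy

For a 1-form omega = sum_i f_i dx_i, the exterior derivative is
  d(omega) = sum_{i < j} (∂f_j/∂x_i - ∂f_i/∂x_j) dx_i ∧ dx_j.
  coefficient of dx ∧ dy: ∂f_2/∂x - ∂f_1/∂y = ∂(x*y)/∂x - ∂(-x^2 - 3*x - 2)/∂y = y
Assembling: d(omega) = (y) dx ∧ dy.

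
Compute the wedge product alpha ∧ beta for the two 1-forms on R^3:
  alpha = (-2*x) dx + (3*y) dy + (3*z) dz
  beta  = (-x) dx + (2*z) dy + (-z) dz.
alpha ∧ beta = (x*(3*y - 4*z)) dx ∧ dy + (5*x*z) dx ∧ dz + (-3*z*(y + 2*z)) dy ∧ dz

Distribute the wedge, using dx_i ∧ dx_j = -dx_j ∧ dx_i and dx_i ∧ dx_i = 0. For each pair (i, j) with i < j, the coefficient of dx_i ∧ dx_j in alpha ∧ beta is (alpha_i * beta_j - alpha_j * beta_i). Collecting: alpha ∧ beta = (x*(3*y - 4*z)) dx ∧ dy + (5*x*z) dx ∧ dz + (-3*z*(y + 2*z)) dy ∧ dz.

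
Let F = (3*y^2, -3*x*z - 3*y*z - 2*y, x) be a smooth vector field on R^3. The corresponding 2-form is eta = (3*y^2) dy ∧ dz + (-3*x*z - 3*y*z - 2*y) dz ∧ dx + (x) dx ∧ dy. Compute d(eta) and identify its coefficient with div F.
d(eta) = (-3*z - 2) dx ∧ dy ∧ dz; div F = -3*z - 2

For a 2-form in R^3 of the form above, applying d gives a 3-form with coefficient ∂P/∂x + ∂Q/∂y + ∂R/∂z:
  ∂P/∂x = 0
  ∂Q/∂y = -3*z - 2
  ∂R/∂z = 0
Sum = -3*z - 2, which is exactly div F.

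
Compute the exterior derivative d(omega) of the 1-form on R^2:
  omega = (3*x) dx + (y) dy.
d(omega) = 0

For a 1-form omega = sum_i f_i dx_i, the exterior derivative is
  d(omega) = sum_{i < j} (∂f_j/∂x_i - ∂f_i/∂x_j) dx_i ∧ dx_j.

Assembling: d(omega) = 0.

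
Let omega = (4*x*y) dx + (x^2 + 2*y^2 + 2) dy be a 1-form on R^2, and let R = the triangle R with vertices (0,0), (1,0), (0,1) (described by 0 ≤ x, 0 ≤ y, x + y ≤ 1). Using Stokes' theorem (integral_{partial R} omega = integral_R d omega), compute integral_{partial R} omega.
integral_(partial R) omega = -1/3

Stokes: integral_partial_R omega = integral_R d omega with d omega = (∂Q/∂x - ∂P/∂y) dx ∧ dy.
  ∂Q/∂x = 2*x
  ∂P/∂y = 4*x
  integrand = ∂Q/∂x - ∂P/∂y = -2*x.
Integrating over R: integral_0^1 integral_0^{1-x} (-2*x) dy dx = -1/3.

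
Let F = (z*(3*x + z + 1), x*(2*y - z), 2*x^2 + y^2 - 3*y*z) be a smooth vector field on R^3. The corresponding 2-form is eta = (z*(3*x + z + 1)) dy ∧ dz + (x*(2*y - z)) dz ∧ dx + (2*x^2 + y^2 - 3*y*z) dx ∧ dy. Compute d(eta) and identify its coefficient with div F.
d(eta) = (2*x - 3*y + 3*z) dx ∧ dy ∧ dz; div F = 2*x - 3*y + 3*z

For a 2-form in R^3 of the form above, applying d gives a 3-form with coefficient ∂P/∂x + ∂Q/∂y + ∂R/∂z:
  ∂P/∂x = 3*z
  ∂Q/∂y = 2*x
  ∂R/∂z = -3*y
Sum = 2*x - 3*y + 3*z, which is exactly div F.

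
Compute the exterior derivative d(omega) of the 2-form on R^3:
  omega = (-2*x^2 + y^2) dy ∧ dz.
d(omega) = (-4*x) dx ∧ dy ∧ dz

For a 2-form omega = sum_{i<j} g_{ij} dx_i ∧ dx_j, the exterior derivative is
  d(omega) = sum_{i<j} d(g_{ij}) ∧ dx_i ∧ dx_j = sum_{i<j, k} (∂g_{ij}/∂x_k) dx_k ∧ dx_i ∧ dx_j.
Expand each term, using dx_k ∧ dx_i ∧ dx_j = sgn(permutation) dx_{(a)} ∧ dx_{(b)} ∧ dx_{(c)} with (a < b < c) sorted:
  d(-2*x^2 + y^2) includes (∂/∂x)(-2*x^2 + y^2) dx = (-4*x) dx, which multiplied by dy ∧ dz gives (-4*x) dx ∧ dy ∧ dz
Collecting like 3-forms: d(omega) = (-4*x) dx ∧ dy ∧ dz.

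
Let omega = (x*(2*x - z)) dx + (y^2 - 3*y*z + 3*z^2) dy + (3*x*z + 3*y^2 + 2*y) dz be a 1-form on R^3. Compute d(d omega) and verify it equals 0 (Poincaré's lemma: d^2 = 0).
d(d omega) = 0

Step 1: d omega = sum_{i<j} (∂f_j/∂x_i - ∂f_i/∂x_j) dx_i ∧ dx_j:
  coeff of dx ∧ dy: 0
  coeff of dx ∧ dz: x + 3*z
  coeff of dy ∧ dz: 9*y - 6*z + 2
Step 2: Apply d again to each 2-form coefficient. The only possible 3-form in R^3 is dx ∧ dy ∧ dz, with coefficient
  ∂(coeff of dy∧dz)/∂x - ∂(coeff of dx∧dz)/∂y + ∂(coeff of dx∧dy)/∂z
  = ∂/∂x (9*y - 6*z + 2) - ∂/∂y (x + 3*z) + ∂/∂z (0).
Each of these terms simplifies to sums of mixed partials that cancel in pairs. The result is 0 (by equality of mixed partials for smooth functions — Schwarz / Clairaut).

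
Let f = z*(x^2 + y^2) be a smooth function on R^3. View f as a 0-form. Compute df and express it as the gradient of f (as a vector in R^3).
df = (2*x*z) dx + (2*y*z) dy + (x^2 + y^2) dz; grad f = (2*x*z, 2*y*z, x^2 + y^2)

For a 0-form f, d f = (∂f/∂x) dx + (∂f/∂y) dy + (∂f/∂z) dz. The components of the vector representation are exactly the entries of grad f in Cartesian coordinates:
  ∂f/∂x = 2*x*z
  ∂f/∂y = 2*y*z
  ∂f/∂z = x^2 + y^2.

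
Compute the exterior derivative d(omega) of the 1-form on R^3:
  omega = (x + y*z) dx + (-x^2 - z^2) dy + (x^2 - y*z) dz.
d(omega) = (-2*x - z) dx ∧ dy + (2*x - y) dx ∧ dz + (z) dy ∧ dz

For a 1-form omega = sum_i f_i dx_i, the exterior derivative is
  d(omega) = sum_{i < j} (∂f_j/∂x_i - ∂f_i/∂x_j) dx_i ∧ dx_j.
  coefficient of dx ∧ dy: ∂f_2/∂x - ∂f_1/∂y = ∂(-x^2 - z^2)/∂x - ∂(x + y*z)/∂y = -2*x - z
  coefficient of dx ∧ dz: ∂f_3/∂x - ∂f_1/∂z = ∂(x^2 - y*z)/∂x - ∂(x + y*z)/∂z = 2*x - y
  coefficient of dy ∧ dz: ∂f_3/∂y - ∂f_2/∂z = ∂(x^2 - y*z)/∂y - ∂(-x^2 - z^2)/∂z = z
Assembling: d(omega) = (-2*x - z) dx ∧ dy + (2*x - y) dx ∧ dz + (z) dy ∧ dz.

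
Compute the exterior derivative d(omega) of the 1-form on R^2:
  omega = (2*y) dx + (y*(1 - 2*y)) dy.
d(omega) = (-2) dx ∧ dy

For a 1-form omega = sum_i f_i dx_i, the exterior derivative is
  d(omega) = sum_{i < j} (∂f_j/∂x_i - ∂f_i/∂x_j) dx_i ∧ dx_j.
  coefficient of dx ∧ dy: ∂f_2/∂x - ∂f_1/∂y = ∂(y*(1 - 2*y))/∂x - ∂(2*y)/∂y = -2
Assembling: d(omega) = (-2) dx ∧ dy.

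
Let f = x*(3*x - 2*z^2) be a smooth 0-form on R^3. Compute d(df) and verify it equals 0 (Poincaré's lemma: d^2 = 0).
d(df) = 0

Step 1: df = sum_i (∂f/∂x_i) dx_i = (6*x - 2*z^2) dx + (0) dy + (-4*x*z) dz.
Step 2: Apply d again. Using the 1-form formula, the coefficient of dx ∧ dy in d(df) is ∂^2 f/∂x ∂y - ∂^2 f/∂y ∂x = (0) - (0) = 0 (equality of mixed partials for smooth f).
Similarly for dx ∧ dz and dy ∧ dz — all coefficients vanish. So d(df) = 0.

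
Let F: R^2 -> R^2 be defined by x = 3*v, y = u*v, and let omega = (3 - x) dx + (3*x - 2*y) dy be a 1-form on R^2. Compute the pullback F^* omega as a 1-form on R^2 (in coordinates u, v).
F^* omega = (v^2*(9 - 2*u)) du + (-2*u^2*v + 9*u*v - 9*v + 9) dv

Using F^*(f dg) = (f ∘ F) d(g ∘ F), substitute each coordinate x_i by F_i(u, v) in f_i, and replace dx_i by d F_i = (∂F_i/∂u) du + (∂F_i/∂v) dv.
  For the x component: f_1(F) = 3 - 3*v; d F_1 = (0) du + (3) dv
  For the y component: f_2(F) = v*(9 - 2*u); d F_2 = (v) du + (u) dv
Combining and collecting du, dv coefficients:
  coeff of du: v^2*(9 - 2*u)
  coeff of dv: -2*u^2*v + 9*u*v - 9*v + 9
F^* omega = (v^2*(9 - 2*u)) du + (-2*u^2*v + 9*u*v - 9*v + 9) dv.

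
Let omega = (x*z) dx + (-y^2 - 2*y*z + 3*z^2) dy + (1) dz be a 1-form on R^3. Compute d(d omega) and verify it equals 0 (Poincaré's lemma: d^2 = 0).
d(d omega) = 0

Step 1: d omega = sum_{i<j} (∂f_j/∂x_i - ∂f_i/∂x_j) dx_i ∧ dx_j:
  coeff of dx ∧ dy: 0
  coeff of dx ∧ dz: -x
  coeff of dy ∧ dz: 2*y - 6*z
Step 2: Apply d again to each 2-form coefficient. The only possible 3-form in R^3 is dx ∧ dy ∧ dz, with coefficient
  ∂(coeff of dy∧dz)/∂x - ∂(coeff of dx∧dz)/∂y + ∂(coeff of dx∧dy)/∂z
  = ∂/∂x (2*y - 6*z) - ∂/∂y (-x) + ∂/∂z (0).
Each of these terms simplifies to sums of mixed partials that cancel in pairs. The result is 0 (by equality of mixed partials for smooth functions — Schwarz / Clairaut).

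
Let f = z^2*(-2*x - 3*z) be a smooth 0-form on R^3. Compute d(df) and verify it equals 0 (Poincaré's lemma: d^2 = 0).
d(df) = 0

Step 1: df = sum_i (∂f/∂x_i) dx_i = (-2*z^2) dx + (0) dy + (z*(-4*x - 9*z)) dz.
Step 2: Apply d again. Using the 1-form formula, the coefficient of dx ∧ dy in d(df) is ∂^2 f/∂x ∂y - ∂^2 f/∂y ∂x = (0) - (0) = 0 (equality of mixed partials for smooth f).
Similarly for dx ∧ dz and dy ∧ dz — all coefficients vanish. So d(df) = 0.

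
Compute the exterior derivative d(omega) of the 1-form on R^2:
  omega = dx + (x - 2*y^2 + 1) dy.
d(omega) = (1) dx ∧ dy

For a 1-form omega = sum_i f_i dx_i, the exterior derivative is
  d(omega) = sum_{i < j} (∂f_j/∂x_i - ∂f_i/∂x_j) dx_i ∧ dx_j.
  coefficient of dx ∧ dy: ∂f_2/∂x - ∂f_1/∂y = ∂(x - 2*y^2 + 1)/∂x - ∂(1)/∂y = 1
Assembling: d(omega) = (1) dx ∧ dy.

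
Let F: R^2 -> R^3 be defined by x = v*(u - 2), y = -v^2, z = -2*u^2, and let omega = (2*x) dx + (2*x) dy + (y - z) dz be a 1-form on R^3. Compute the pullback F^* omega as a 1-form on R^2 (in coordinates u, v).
F^* omega = (-8*u^3 + 6*u*v^2 - 4*v^2) du + (2*v*(u^2 - 2*u*v - 4*u + 4*v + 4)) dv

Using F^*(f dg) = (f ∘ F) d(g ∘ F), substitute each coordinate x_i by F_i(u, v) in f_i, and replace dx_i by d F_i = (∂F_i/∂u) du + (∂F_i/∂v) dv.
  For the x component: f_1(F) = 2*v*(u - 2); d F_1 = (v) du + (u - 2) dv
  For the y component: f_2(F) = 2*v*(u - 2); d F_2 = (0) du + (-2*v) dv
  For the z component: f_3(F) = 2*u^2 - v^2; d F_3 = (-4*u) du + (0) dv
Combining and collecting du, dv coefficients:
  coeff of du: -8*u^3 + 6*u*v^2 - 4*v^2
  coeff of dv: 2*v*(u^2 - 2*u*v - 4*u + 4*v + 4)
F^* omega = (-8*u^3 + 6*u*v^2 - 4*v^2) du + (2*v*(u^2 - 2*u*v - 4*u + 4*v + 4)) dv.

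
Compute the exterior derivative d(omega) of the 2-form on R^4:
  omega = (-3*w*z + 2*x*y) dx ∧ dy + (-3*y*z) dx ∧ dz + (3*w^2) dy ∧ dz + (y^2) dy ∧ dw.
d(omega) = (-3*w + 3*z) dx ∧ dy ∧ dz + (-3*z) dx ∧ dy ∧ dw + (6*w) dy ∧ dz ∧ dw

For a 2-form omega = sum_{i<j} g_{ij} dx_i ∧ dx_j, the exterior derivative is
  d(omega) = sum_{i<j} d(g_{ij}) ∧ dx_i ∧ dx_j = sum_{i<j, k} (∂g_{ij}/∂x_k) dx_k ∧ dx_i ∧ dx_j.
Expand each term, using dx_k ∧ dx_i ∧ dx_j = sgn(permutation) dx_{(a)} ∧ dx_{(b)} ∧ dx_{(c)} with (a < b < c) sorted:
  d(-3*w*z + 2*x*y) includes (∂/∂z)(-3*w*z + 2*x*y) dz = (-3*w) dz, which multiplied by dx ∧ dy gives (-3*w) dx ∧ dy ∧ dz
  d(-3*w*z + 2*x*y) includes (∂/∂w)(-3*w*z + 2*x*y) dw = (-3*z) dw, which multiplied by dx ∧ dy gives (-3*z) dx ∧ dy ∧ dw
  d(-3*y*z) includes (∂/∂y)(-3*y*z) dy = (-3*z) dy, which multiplied by dx ∧ dz gives (3*z) dx ∧ dy ∧ dz
  d(3*w^2) includes (∂/∂w)(3*w^2) dw = (6*w) dw, which multiplied by dy ∧ dz gives (6*w) dy ∧ dz ∧ dw
Collecting like 3-forms: d(omega) = (-3*w + 3*z) dx ∧ dy ∧ dz + (-3*z) dx ∧ dy ∧ dw + (6*w) dy ∧ dz ∧ dw.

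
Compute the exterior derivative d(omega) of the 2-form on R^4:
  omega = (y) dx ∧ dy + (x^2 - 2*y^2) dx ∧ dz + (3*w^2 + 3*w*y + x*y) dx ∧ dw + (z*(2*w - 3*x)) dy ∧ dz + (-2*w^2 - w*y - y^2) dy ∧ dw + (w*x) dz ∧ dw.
d(omega) = (4*y - 3*z) dx ∧ dy ∧ dz + (-3*w - x) dx ∧ dy ∧ dw + (2*z) dy ∧ dz ∧ dw + (w) dx ∧ dz ∧ dw

For a 2-form omega = sum_{i<j} g_{ij} dx_i ∧ dx_j, the exterior derivative is
  d(omega) = sum_{i<j} d(g_{ij}) ∧ dx_i ∧ dx_j = sum_{i<j, k} (∂g_{ij}/∂x_k) dx_k ∧ dx_i ∧ dx_j.
Expand each term, using dx_k ∧ dx_i ∧ dx_j = sgn(permutation) dx_{(a)} ∧ dx_{(b)} ∧ dx_{(c)} with (a < b < c) sorted:
  d(x^2 - 2*y^2) includes (∂/∂y)(x^2 - 2*y^2) dy = (-4*y) dy, which multiplied by dx ∧ dz gives (4*y) dx ∧ dy ∧ dz
  d(3*w^2 + 3*w*y + x*y) includes (∂/∂y)(3*w^2 + 3*w*y + x*y) dy = (3*w + x) dy, which multiplied by dx ∧ dw gives (-3*w - x) dx ∧ dy ∧ dw
  d(z*(2*w - 3*x)) includes (∂/∂x)(z*(2*w - 3*x)) dx = (-3*z) dx, which multiplied by dy ∧ dz gives (-3*z) dx ∧ dy ∧ dz
  d(z*(2*w - 3*x)) includes (∂/∂w)(z*(2*w - 3*x)) dw = (2*z) dw, which multiplied by dy ∧ dz gives (2*z) dy ∧ dz ∧ dw
  d(w*x) includes (∂/∂x)(w*x) dx = (w) dx, which multiplied by dz ∧ dw gives (w) dx ∧ dz ∧ dw
Collecting like 3-forms: d(omega) = (4*y - 3*z) dx ∧ dy ∧ dz + (-3*w - x) dx ∧ dy ∧ dw + (2*z) dy ∧ dz ∧ dw + (w) dx ∧ dz ∧ dw.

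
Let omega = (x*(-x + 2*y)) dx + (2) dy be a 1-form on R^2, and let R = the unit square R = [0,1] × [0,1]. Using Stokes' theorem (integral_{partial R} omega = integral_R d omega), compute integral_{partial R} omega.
integral_(partial R) omega = -1

Stokes: integral_partial_R omega = integral_R d omega with d omega = (∂Q/∂x - ∂P/∂y) dx ∧ dy.
  ∂Q/∂x = 0
  ∂P/∂y = 2*x
  integrand = ∂Q/∂x - ∂P/∂y = -2*x.
Integrating over R: integral_0^1 integral_0^1 (-2*x) dx dy = -1.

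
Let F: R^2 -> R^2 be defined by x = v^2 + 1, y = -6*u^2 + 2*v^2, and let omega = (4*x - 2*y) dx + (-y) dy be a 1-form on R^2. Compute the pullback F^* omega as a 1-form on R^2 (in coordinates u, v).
F^* omega = (24*u*(-3*u^2 + v^2)) du + (8*v*(6*u^2 - v^2 + 1)) dv

Using F^*(f dg) = (f ∘ F) d(g ∘ F), substitute each coordinate x_i by F_i(u, v) in f_i, and replace dx_i by d F_i = (∂F_i/∂u) du + (∂F_i/∂v) dv.
  For the x component: f_1(F) = 12*u^2 + 4; d F_1 = (0) du + (2*v) dv
  For the y component: f_2(F) = 6*u^2 - 2*v^2; d F_2 = (-12*u) du + (4*v) dv
Combining and collecting du, dv coefficients:
  coeff of du: 24*u*(-3*u^2 + v^2)
  coeff of dv: 8*v*(6*u^2 - v^2 + 1)
F^* omega = (24*u*(-3*u^2 + v^2)) du + (8*v*(6*u^2 - v^2 + 1)) dv.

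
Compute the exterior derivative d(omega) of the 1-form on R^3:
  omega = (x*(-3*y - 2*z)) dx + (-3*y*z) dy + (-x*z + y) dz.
d(omega) = (3*x) dx ∧ dy + (2*x - z) dx ∧ dz + (3*y + 1) dy ∧ dz

For a 1-form omega = sum_i f_i dx_i, the exterior derivative is
  d(omega) = sum_{i < j} (∂f_j/∂x_i - ∂f_i/∂x_j) dx_i ∧ dx_j.
  coefficient of dx ∧ dy: ∂f_2/∂x - ∂f_1/∂y = ∂(-3*y*z)/∂x - ∂(x*(-3*y - 2*z))/∂y = 3*x
  coefficient of dx ∧ dz: ∂f_3/∂x - ∂f_1/∂z = ∂(-x*z + y)/∂x - ∂(x*(-3*y - 2*z))/∂z = 2*x - z
  coefficient of dy ∧ dz: ∂f_3/∂y - ∂f_2/∂z = ∂(-x*z + y)/∂y - ∂(-3*y*z)/∂z = 3*y + 1
Assembling: d(omega) = (3*x) dx ∧ dy + (2*x - z) dx ∧ dz + (3*y + 1) dy ∧ dz.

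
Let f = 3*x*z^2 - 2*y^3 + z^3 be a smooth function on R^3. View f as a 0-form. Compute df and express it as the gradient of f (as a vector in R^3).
df = (3*z^2) dx + (-6*y^2) dy + (3*z*(2*x + z)) dz; grad f = (3*z^2, -6*y^2, 3*z*(2*x + z))

For a 0-form f, d f = (∂f/∂x) dx + (∂f/∂y) dy + (∂f/∂z) dz. The components of the vector representation are exactly the entries of grad f in Cartesian coordinates:
  ∂f/∂x = 3*z^2
  ∂f/∂y = -6*y^2
  ∂f/∂z = 3*z*(2*x + z).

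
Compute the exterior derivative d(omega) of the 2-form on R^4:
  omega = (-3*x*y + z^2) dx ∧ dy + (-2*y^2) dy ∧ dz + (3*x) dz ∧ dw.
d(omega) = (2*z) dx ∧ dy ∧ dz + (3) dx ∧ dz ∧ dw

For a 2-form omega = sum_{i<j} g_{ij} dx_i ∧ dx_j, the exterior derivative is
  d(omega) = sum_{i<j} d(g_{ij}) ∧ dx_i ∧ dx_j = sum_{i<j, k} (∂g_{ij}/∂x_k) dx_k ∧ dx_i ∧ dx_j.
Expand each term, using dx_k ∧ dx_i ∧ dx_j = sgn(permutation) dx_{(a)} ∧ dx_{(b)} ∧ dx_{(c)} with (a < b < c) sorted:
  d(-3*x*y + z^2) includes (∂/∂z)(-3*x*y + z^2) dz = (2*z) dz, which multiplied by dx ∧ dy gives (2*z) dx ∧ dy ∧ dz
  d(3*x) includes (∂/∂x)(3*x) dx = (3) dx, which multiplied by dz ∧ dw gives (3) dx ∧ dz ∧ dw
Collecting like 3-forms: d(omega) = (2*z) dx ∧ dy ∧ dz + (3) dx ∧ dz ∧ dw.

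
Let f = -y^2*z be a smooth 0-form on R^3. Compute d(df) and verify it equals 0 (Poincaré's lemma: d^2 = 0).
d(df) = 0

Step 1: df = sum_i (∂f/∂x_i) dx_i = (0) dx + (-2*y*z) dy + (-y^2) dz.
Step 2: Apply d again. Using the 1-form formula, the coefficient of dx ∧ dy in d(df) is ∂^2 f/∂x ∂y - ∂^2 f/∂y ∂x = (0) - (0) = 0 (equality of mixed partials for smooth f).
Similarly for dx ∧ dz and dy ∧ dz — all coefficients vanish. So d(df) = 0.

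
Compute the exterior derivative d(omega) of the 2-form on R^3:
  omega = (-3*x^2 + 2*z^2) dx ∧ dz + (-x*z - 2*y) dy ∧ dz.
d(omega) = (-z) dx ∧ dy ∧ dz

For a 2-form omega = sum_{i<j} g_{ij} dx_i ∧ dx_j, the exterior derivative is
  d(omega) = sum_{i<j} d(g_{ij}) ∧ dx_i ∧ dx_j = sum_{i<j, k} (∂g_{ij}/∂x_k) dx_k ∧ dx_i ∧ dx_j.
Expand each term, using dx_k ∧ dx_i ∧ dx_j = sgn(permutation) dx_{(a)} ∧ dx_{(b)} ∧ dx_{(c)} with (a < b < c) sorted:
  d(-x*z - 2*y) includes (∂/∂x)(-x*z - 2*y) dx = (-z) dx, which multiplied by dy ∧ dz gives (-z) dx ∧ dy ∧ dz
Collecting like 3-forms: d(omega) = (-z) dx ∧ dy ∧ dz.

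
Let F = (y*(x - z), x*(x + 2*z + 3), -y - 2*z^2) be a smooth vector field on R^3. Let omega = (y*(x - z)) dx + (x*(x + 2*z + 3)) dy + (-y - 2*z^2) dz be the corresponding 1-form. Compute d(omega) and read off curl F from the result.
d(omega) = (-2*x - 1) dy ∧ dz + (-y) dz ∧ dx + (x + 3*z + 3) dx ∧ dy; curl F = (-2*x - 1, -y, x + 3*z + 3)

d omega = sum_{i<j} (∂f_j/∂x_i - ∂f_i/∂x_j) dx_i ∧ dx_j. Under the identification (dy ∧ dz, dz ∧ dx, dx ∧ dy) ↔ (e_x, e_y, e_z), the coefficients are exactly the components of curl F. Compute:
  ∂R/∂y - ∂Q/∂z = (-1) - (2*x) = -2*x - 1
  ∂P/∂z - ∂R/∂x = (-y) - (0) = -y
  ∂Q/∂x - ∂P/∂y = (2*x + 2*z + 3) - (x - z) = x + 3*z + 3.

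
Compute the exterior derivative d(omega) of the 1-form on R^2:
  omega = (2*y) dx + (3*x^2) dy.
d(omega) = (6*x - 2) dx ∧ dy

For a 1-form omega = sum_i f_i dx_i, the exterior derivative is
  d(omega) = sum_{i < j} (∂f_j/∂x_i - ∂f_i/∂x_j) dx_i ∧ dx_j.
  coefficient of dx ∧ dy: ∂f_2/∂x - ∂f_1/∂y = ∂(3*x^2)/∂x - ∂(2*y)/∂y = 6*x - 2
Assembling: d(omega) = (6*x - 2) dx ∧ dy.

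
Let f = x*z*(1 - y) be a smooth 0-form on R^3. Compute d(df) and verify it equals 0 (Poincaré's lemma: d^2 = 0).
d(df) = 0

Step 1: df = sum_i (∂f/∂x_i) dx_i = (z*(1 - y)) dx + (-x*z) dy + (x*(1 - y)) dz.
Step 2: Apply d again. Using the 1-form formula, the coefficient of dx ∧ dy in d(df) is ∂^2 f/∂x ∂y - ∂^2 f/∂y ∂x = (-z) - (-z) = 0 (equality of mixed partials for smooth f).
Similarly for dx ∧ dz and dy ∧ dz — all coefficients vanish. So d(df) = 0.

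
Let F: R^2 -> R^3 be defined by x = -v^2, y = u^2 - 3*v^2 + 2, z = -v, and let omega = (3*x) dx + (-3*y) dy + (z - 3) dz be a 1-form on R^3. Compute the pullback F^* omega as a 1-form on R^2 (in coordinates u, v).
F^* omega = (6*u*(-u^2 + 3*v^2 - 2)) du + (18*u^2*v - 48*v^3 + 37*v + 3) dv

Using F^*(f dg) = (f ∘ F) d(g ∘ F), substitute each coordinate x_i by F_i(u, v) in f_i, and replace dx_i by d F_i = (∂F_i/∂u) du + (∂F_i/∂v) dv.
  For the x component: f_1(F) = -3*v^2; d F_1 = (0) du + (-2*v) dv
  For the y component: f_2(F) = -3*u^2 + 9*v^2 - 6; d F_2 = (2*u) du + (-6*v) dv
  For the z component: f_3(F) = -v - 3; d F_3 = (0) du + (-1) dv
Combining and collecting du, dv coefficients:
  coeff of du: 6*u*(-u^2 + 3*v^2 - 2)
  coeff of dv: 18*u^2*v - 48*v^3 + 37*v + 3
F^* omega = (6*u*(-u^2 + 3*v^2 - 2)) du + (18*u^2*v - 48*v^3 + 37*v + 3) dv.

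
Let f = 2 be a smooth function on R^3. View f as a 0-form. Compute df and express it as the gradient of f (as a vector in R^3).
df = (0) dx + (0) dy + (0) dz; grad f = (0, 0, 0)

For a 0-form f, d f = (∂f/∂x) dx + (∂f/∂y) dy + (∂f/∂z) dz. The components of the vector representation are exactly the entries of grad f in Cartesian coordinates:
  ∂f/∂x = 0
  ∂f/∂y = 0
  ∂f/∂z = 0.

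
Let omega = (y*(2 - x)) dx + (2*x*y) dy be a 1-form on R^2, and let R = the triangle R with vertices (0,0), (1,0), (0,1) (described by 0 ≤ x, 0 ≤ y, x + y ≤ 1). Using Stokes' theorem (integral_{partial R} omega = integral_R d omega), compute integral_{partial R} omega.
integral_(partial R) omega = -1/2

Stokes: integral_partial_R omega = integral_R d omega with d omega = (∂Q/∂x - ∂P/∂y) dx ∧ dy.
  ∂Q/∂x = 2*y
  ∂P/∂y = 2 - x
  integrand = ∂Q/∂x - ∂P/∂y = x + 2*y - 2.
Integrating over R: integral_0^1 integral_0^{1-x} (x + 2*y - 2) dy dx = -1/2.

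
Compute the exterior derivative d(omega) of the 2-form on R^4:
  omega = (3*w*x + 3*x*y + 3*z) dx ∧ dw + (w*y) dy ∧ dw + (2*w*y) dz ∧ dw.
d(omega) = (-3*x) dx ∧ dy ∧ dw + (-3) dx ∧ dz ∧ dw + (2*w) dy ∧ dz ∧ dw

For a 2-form omega = sum_{i<j} g_{ij} dx_i ∧ dx_j, the exterior derivative is
  d(omega) = sum_{i<j} d(g_{ij}) ∧ dx_i ∧ dx_j = sum_{i<j, k} (∂g_{ij}/∂x_k) dx_k ∧ dx_i ∧ dx_j.
Expand each term, using dx_k ∧ dx_i ∧ dx_j = sgn(permutation) dx_{(a)} ∧ dx_{(b)} ∧ dx_{(c)} with (a < b < c) sorted:
  d(3*w*x + 3*x*y + 3*z) includes (∂/∂y)(3*w*x + 3*x*y + 3*z) dy = (3*x) dy, which multiplied by dx ∧ dw gives (-3*x) dx ∧ dy ∧ dw
  d(3*w*x + 3*x*y + 3*z) includes (∂/∂z)(3*w*x + 3*x*y + 3*z) dz = (3) dz, which multiplied by dx ∧ dw gives (-3) dx ∧ dz ∧ dw
  d(2*w*y) includes (∂/∂y)(2*w*y) dy = (2*w) dy, which multiplied by dz ∧ dw gives (2*w) dy ∧ dz ∧ dw
Collecting like 3-forms: d(omega) = (-3*x) dx ∧ dy ∧ dw + (-3) dx ∧ dz ∧ dw + (2*w) dy ∧ dz ∧ dw.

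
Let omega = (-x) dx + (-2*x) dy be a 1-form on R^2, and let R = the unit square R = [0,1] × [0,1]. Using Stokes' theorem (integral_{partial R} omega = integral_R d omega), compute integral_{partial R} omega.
integral_(partial R) omega = -2

Stokes: integral_partial_R omega = integral_R d omega with d omega = (∂Q/∂x - ∂P/∂y) dx ∧ dy.
  ∂Q/∂x = -2
  ∂P/∂y = 0
  integrand = ∂Q/∂x - ∂P/∂y = -2.
Integrating over R: integral_0^1 integral_0^1 (-2) dx dy = -2.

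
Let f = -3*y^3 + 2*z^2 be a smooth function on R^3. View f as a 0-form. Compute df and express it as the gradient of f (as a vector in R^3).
df = (0) dx + (-9*y^2) dy + (4*z) dz; grad f = (0, -9*y^2, 4*z)

For a 0-form f, d f = (∂f/∂x) dx + (∂f/∂y) dy + (∂f/∂z) dz. The components of the vector representation are exactly the entries of grad f in Cartesian coordinates:
  ∂f/∂x = 0
  ∂f/∂y = -9*y^2
  ∂f/∂z = 4*z.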